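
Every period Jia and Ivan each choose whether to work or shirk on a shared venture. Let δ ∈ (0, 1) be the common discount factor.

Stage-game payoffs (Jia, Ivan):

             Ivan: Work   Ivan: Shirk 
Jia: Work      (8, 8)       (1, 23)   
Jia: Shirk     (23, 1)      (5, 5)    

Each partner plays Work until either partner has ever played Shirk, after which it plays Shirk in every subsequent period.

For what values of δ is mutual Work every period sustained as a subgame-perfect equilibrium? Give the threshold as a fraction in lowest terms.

5/6

Cooperation forever yields 8 each period: 8/(1−δ).
Deviating yields 23 once, then 5 forever: 23 + 5δ/(1−δ).
No profitable deviation requires 8/(1−δ) ≥ 23 + 5δ/(1−δ).
Multiplying by (1−δ): 8 ≥ 23(1−δ) + 5δ = 23 − 18δ.
So 18δ ≥ 15, i.e. δ ≥ 15/18 = 5/6.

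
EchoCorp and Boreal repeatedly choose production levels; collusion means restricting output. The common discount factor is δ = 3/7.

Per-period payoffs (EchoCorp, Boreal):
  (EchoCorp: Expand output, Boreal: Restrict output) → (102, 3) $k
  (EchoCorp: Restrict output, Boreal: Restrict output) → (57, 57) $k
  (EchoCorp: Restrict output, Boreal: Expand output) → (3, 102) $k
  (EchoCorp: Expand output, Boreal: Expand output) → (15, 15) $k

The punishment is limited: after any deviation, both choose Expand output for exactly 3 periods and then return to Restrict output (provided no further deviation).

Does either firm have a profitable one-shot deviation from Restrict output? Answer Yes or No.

Yes

Comparing payoff streams over the 4 periods until play realigns: cooperate → 57(1+δ+…+δ^3); deviate → 102 + 15(δ+…+δ^3).
Cooperation is sustained iff (57−15)(δ+…+δ^3) ≥ 102−57.
δ+…+δ^3 = 3/7·(1−(3/7)^3)/(1−3/7) = 0.6910, and (102−57)/(57−15) = 1.0714.
0.6910 < 1.0714, so cooperation is not sustainable.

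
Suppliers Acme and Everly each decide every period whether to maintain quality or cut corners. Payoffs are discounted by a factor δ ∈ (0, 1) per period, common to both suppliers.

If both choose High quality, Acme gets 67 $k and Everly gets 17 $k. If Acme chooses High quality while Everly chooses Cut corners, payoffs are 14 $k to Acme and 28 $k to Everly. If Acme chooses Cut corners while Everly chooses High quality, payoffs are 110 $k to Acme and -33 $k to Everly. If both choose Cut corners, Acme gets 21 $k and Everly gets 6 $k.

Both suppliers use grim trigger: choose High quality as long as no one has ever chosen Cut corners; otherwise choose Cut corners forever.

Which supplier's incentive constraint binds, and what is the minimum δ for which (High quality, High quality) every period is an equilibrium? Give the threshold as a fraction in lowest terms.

Everly; δ ≥ 1/2

Acme's threshold: (110−67)/(110−21) = 43/89.
Everly's threshold: (28−17)/(28−6) = 1/2.
43/89 < 1/2, so Everly binds and δ* = 1/2.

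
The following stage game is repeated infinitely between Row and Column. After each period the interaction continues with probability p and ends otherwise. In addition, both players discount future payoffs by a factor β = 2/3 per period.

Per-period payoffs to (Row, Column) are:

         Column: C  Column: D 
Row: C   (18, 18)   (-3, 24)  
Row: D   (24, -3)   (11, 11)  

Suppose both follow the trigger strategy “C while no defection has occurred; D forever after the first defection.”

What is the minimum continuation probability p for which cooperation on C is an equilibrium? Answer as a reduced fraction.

Expected continuation weight on next period's payoff is β·p = 2/3·p, which plays the role of the discount factor.
Cooperation requires 2/3·p ≥ (24−18)/(24−11) = 6/13, hence p ≥ 9/13.

9/13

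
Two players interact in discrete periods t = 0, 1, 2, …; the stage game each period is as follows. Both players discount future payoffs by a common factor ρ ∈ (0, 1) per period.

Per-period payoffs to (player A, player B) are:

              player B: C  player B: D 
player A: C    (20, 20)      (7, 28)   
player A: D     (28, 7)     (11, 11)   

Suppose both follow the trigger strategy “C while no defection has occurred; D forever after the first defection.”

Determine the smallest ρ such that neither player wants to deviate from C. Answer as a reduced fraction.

8/17

One-period gain from deviating is 28 − 20 = 8. The loss is 20 − 11 = 9 in every subsequent period, with present value 9·ρ/(1−ρ).
Deviation is unprofitable when 9·ρ/(1−ρ) ≥ 8, i.e. ρ/(1−ρ) ≥ 8/9.
Equivalently ρ ≥ 8/(8+9) = 8/17.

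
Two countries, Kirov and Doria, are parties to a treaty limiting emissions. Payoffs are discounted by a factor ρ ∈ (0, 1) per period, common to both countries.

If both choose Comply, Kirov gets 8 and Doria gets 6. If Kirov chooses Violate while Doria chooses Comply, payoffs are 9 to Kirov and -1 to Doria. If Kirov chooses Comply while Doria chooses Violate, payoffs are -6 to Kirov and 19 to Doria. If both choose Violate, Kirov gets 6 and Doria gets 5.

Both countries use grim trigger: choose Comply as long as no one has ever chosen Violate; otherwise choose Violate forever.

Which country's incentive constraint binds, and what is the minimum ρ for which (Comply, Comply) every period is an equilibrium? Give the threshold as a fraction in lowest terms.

Doria; ρ ≥ 13/14

Kirov: cooperation gives 8 each period; deviation gives 9 once then 6 forever.
  8/(1−ρ) ≥ 9 + 6ρ/(1−ρ) ⇒ ρ ≥ 1/3.
Doria: cooperation gives 6 each period; deviation gives 19 once then 5 forever.
  ρ ≥ 13/14.
Both must hold, so the binding constraint is Doria's: ρ ≥ 13/14.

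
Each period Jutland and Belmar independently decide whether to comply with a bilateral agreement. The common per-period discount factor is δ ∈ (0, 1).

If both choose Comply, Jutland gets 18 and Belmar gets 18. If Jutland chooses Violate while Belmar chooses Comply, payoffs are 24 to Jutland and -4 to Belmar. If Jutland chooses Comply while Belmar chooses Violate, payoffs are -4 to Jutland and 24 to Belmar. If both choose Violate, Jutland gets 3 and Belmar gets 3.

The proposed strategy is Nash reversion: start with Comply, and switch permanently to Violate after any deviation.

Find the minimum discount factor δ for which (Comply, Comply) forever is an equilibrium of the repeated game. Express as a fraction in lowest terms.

2/7

Under grim trigger the critical discount factor is (T−C)/(T−P) with T = 24, C = 18, P = 3.
δ* = (24−18)/(24−3) = 6/21 = 2/7.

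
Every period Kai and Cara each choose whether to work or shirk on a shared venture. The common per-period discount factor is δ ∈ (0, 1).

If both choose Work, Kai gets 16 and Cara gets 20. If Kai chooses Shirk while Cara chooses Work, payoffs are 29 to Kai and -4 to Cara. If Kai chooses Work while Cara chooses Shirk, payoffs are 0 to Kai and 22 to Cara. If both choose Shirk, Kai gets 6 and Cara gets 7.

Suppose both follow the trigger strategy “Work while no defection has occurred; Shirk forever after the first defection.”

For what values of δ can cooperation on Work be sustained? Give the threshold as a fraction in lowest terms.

13/23

Kai: cooperation gives 16 each period; deviation gives 29 once then 6 forever.
  16/(1−δ) ≥ 29 + 6δ/(1−δ) ⇒ δ ≥ 13/23.
Cara: cooperation gives 20 each period; deviation gives 22 once then 7 forever.
  δ ≥ 2/15.
Both must hold, so the binding constraint is Kai's: δ ≥ 13/23.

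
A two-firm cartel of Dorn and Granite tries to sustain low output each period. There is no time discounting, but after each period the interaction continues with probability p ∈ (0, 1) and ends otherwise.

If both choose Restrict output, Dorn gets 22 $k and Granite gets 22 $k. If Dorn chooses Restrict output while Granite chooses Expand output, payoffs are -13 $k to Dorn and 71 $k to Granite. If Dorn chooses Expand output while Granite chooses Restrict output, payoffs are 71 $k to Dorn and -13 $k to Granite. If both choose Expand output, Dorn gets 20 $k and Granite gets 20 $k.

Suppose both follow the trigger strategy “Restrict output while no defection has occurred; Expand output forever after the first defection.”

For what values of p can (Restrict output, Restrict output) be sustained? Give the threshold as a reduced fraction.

49/51

With no time discounting, the continuation probability p plays the role of the discount factor.
Grim-trigger IC: 22/(1−p) ≥ 71 + 20p/(1−p) ⇒ p ≥ (71−22)/(71−20) = 49/51.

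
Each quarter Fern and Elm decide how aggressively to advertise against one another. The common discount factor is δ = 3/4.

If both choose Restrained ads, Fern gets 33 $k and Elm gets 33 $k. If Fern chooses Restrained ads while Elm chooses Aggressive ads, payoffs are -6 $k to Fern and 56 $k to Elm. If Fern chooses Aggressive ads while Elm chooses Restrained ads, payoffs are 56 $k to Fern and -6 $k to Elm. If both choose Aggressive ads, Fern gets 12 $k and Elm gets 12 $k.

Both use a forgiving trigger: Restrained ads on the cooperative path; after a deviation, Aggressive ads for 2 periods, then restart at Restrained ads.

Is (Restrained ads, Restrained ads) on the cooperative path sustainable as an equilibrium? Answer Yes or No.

Comparing payoff streams over the 3 periods until play realigns: cooperate → 33(1+δ+…+δ^2); deviate → 56 + 12(δ+…+δ^2).
Cooperation is sustained iff (33−12)(δ+…+δ^2) ≥ 56−33.
δ+…+δ^2 = 3/4·(1−(3/4)^2)/(1−3/4) = 1.3125, and (56−33)/(33−12) = 1.0952.
1.3125 ≥ 1.0952, so cooperation is sustainable.

Yes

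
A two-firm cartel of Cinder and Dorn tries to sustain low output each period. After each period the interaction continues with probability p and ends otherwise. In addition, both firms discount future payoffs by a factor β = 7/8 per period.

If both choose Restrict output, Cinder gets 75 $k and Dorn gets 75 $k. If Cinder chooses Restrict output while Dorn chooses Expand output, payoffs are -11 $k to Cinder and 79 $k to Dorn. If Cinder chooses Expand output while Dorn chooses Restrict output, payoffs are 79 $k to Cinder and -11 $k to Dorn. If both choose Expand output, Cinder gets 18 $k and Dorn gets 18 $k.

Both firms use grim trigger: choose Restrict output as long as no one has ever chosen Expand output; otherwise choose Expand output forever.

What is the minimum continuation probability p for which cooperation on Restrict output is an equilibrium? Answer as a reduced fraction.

32/427

With continuation probability p and discount β, the effective per-period discount factor is βp.
Grim-trigger IC: βp ≥ (79−75)/(79−18) = 4/61.
So p ≥ (4/61)/(7/8) = 32/427.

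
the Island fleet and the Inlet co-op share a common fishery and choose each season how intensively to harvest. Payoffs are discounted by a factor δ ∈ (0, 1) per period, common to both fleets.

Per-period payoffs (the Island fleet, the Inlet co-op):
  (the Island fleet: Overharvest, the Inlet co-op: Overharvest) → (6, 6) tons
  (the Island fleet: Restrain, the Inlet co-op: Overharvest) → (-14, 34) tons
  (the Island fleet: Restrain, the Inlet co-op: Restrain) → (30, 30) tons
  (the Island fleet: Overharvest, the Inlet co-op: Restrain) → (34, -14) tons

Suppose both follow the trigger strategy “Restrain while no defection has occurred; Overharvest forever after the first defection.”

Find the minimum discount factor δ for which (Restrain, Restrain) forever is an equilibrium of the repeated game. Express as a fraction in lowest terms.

One-period gain from deviating is 34 − 30 = 4. The loss is 30 − 6 = 24 in every subsequent period, with present value 24·δ/(1−δ).
Deviation is unprofitable when 24·δ/(1−δ) ≥ 4, i.e. δ/(1−δ) ≥ 1/6.
Equivalently δ ≥ 4/(4+24) = 1/7.

1/7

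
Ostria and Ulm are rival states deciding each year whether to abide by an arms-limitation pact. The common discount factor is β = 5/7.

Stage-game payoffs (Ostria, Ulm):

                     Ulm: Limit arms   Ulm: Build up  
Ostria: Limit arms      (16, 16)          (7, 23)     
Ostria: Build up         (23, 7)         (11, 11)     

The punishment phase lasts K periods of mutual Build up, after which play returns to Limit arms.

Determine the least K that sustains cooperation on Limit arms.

Need Σ_{k=1}^{K} β^k ≥ (23−16)/(16−11) = 1.4000 at β = 5/7.
At K = 2 the sum is 1.2245 < 1.4000; at K = 3 it is 1.5889 ≥ 1.4000.
So the minimum punishment length is K = 3.

3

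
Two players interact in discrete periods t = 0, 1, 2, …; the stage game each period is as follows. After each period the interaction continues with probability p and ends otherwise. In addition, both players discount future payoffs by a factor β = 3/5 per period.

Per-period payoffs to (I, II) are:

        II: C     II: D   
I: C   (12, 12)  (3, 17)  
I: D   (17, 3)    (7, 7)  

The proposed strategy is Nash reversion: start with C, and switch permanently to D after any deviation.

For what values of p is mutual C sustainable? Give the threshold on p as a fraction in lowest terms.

With continuation probability p and discount β, the effective per-period discount factor is βp.
Grim-trigger IC: βp ≥ (17−12)/(17−7) = 1/2.
So p ≥ (1/2)/(3/5) = 5/6.

5/6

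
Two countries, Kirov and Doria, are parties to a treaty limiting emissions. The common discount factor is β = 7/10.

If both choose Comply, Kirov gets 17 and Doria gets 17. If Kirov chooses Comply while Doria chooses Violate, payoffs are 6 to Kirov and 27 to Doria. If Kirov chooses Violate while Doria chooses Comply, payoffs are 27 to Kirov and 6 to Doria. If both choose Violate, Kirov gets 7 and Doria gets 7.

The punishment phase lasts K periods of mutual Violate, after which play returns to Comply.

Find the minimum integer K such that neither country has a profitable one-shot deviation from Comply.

IC: β(1−β^K)/(1−β) ≥ (27−17)/(17−7) = 1.
With β = 7/10: need 1 − β^K ≥ 1·(1−7/10)/(7/10), i.e. β^K ≤ 0.5714.
Since (7/10)^1 = 0.7000 and (7/10)^2 = 0.4900, the smallest such K is 2.

2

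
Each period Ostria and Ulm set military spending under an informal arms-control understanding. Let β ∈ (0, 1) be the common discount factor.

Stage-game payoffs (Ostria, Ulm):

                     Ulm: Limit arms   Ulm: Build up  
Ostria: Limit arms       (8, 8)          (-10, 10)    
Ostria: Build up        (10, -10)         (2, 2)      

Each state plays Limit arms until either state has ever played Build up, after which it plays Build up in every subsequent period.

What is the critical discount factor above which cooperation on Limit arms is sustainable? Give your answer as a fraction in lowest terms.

Under grim trigger the critical discount factor is (T−C)/(T−P) with T = 10, C = 8, P = 2.
β* = (10−8)/(10−2) = 2/8 = 1/4.

1/4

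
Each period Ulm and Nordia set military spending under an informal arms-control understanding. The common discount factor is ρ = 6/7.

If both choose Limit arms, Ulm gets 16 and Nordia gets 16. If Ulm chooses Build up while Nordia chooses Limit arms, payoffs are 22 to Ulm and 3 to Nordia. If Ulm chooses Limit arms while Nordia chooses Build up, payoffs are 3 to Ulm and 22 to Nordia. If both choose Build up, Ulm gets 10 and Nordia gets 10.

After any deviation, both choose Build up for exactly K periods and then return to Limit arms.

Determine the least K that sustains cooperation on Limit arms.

Need Σ_{k=1}^{K} ρ^k ≥ (22−16)/(16−10) = 1.0000 at ρ = 6/7.
At K = 1 the sum is 0.8571 < 1.0000; at K = 2 it is 1.5918 ≥ 1.0000.
So the minimum punishment length is K = 2.

2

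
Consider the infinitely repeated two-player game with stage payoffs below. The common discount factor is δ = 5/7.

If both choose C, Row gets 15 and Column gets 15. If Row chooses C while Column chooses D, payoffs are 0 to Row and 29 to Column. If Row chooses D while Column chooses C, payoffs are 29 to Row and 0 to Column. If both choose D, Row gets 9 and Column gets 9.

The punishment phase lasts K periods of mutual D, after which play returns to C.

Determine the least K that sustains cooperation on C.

No profitable deviation requires (15−9)(δ+…+δ^K) ≥ 29−15, i.e. δ+…+δ^K ≥ 7/3 ≈ 2.3333.
With δ = 5/7, the partial sums are K=1: 0.7143, K=2: 1.2245, …, K=7: 2.2628, K=8: 2.3306, K=9: 2.3790.
K = 9 is the first length at which the sum reaches 2.3333.

9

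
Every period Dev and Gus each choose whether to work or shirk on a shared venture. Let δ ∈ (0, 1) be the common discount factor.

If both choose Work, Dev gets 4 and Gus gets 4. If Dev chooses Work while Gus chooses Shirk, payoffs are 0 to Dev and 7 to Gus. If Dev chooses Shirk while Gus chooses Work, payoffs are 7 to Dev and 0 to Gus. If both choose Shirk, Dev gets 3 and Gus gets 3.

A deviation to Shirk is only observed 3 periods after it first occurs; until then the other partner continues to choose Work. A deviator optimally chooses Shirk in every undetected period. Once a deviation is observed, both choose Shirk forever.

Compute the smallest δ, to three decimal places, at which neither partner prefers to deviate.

0.909

A deviator earns 7 for 3 periods, then 3 forever; cooperating earns 4 forever. Multiplying the IC by (1−δ):
4 ≥ 7(1−δ^3) + 3δ^3, so 4·δ^3 ≥ 3 and δ^3 ≥ 3/4.
δ ≥ (3/4)^(1/3) ≈ 0.909.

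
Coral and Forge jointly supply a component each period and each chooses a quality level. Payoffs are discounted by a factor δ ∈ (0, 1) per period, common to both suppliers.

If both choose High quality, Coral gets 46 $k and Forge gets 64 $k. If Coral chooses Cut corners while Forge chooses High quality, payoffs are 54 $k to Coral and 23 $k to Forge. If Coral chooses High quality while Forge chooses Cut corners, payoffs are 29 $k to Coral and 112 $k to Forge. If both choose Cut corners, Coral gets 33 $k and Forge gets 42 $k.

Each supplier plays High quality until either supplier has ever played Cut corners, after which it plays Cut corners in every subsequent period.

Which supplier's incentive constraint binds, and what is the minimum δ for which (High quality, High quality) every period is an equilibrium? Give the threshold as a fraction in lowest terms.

For Coral: deviation gain 54−46 = 8, per-period punishment loss 46−33 = 13. IC gives δ ≥ 8/21.
For Forge: gain 48, loss 22 per period, so δ ≥ 48/70 = 24/35.
The tighter constraint is Forge's, so cooperation needs δ ≥ 24/35.

Forge; δ ≥ 24/35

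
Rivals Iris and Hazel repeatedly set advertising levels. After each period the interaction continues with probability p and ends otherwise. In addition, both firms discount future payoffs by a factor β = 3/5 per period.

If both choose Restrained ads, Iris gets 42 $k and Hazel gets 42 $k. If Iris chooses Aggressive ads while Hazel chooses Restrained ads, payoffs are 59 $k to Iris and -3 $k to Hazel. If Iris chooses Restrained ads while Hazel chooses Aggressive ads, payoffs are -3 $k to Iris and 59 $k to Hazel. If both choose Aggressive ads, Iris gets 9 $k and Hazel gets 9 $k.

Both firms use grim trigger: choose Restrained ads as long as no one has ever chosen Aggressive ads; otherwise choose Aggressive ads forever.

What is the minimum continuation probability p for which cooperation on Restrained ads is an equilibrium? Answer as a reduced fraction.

17/30

Expected continuation weight on next period's payoff is β·p = 3/5·p, which plays the role of the discount factor.
Cooperation requires 3/5·p ≥ (59−42)/(59−9) = 17/50, hence p ≥ 17/30.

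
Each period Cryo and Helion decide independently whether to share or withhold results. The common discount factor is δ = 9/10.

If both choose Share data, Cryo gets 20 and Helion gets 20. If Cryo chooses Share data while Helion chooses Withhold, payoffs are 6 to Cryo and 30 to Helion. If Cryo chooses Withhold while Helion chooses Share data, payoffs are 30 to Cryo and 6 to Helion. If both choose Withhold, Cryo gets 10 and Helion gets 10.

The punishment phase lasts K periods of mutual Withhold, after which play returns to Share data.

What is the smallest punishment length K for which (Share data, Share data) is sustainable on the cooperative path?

Need Σ_{k=1}^{K} δ^k ≥ (30−20)/(20−10) = 1.0000 at δ = 9/10.
At K = 1 the sum is 0.9000 < 1.0000; at K = 2 it is 1.7100 ≥ 1.0000.
So the minimum punishment length is K = 2.

2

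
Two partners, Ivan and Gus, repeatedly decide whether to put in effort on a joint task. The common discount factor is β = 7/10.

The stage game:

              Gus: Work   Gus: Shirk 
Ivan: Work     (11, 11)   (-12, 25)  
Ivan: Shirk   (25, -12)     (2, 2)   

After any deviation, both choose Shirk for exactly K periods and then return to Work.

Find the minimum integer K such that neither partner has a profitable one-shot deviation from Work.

No profitable deviation requires (11−2)(β+…+β^K) ≥ 25−11, i.e. β+…+β^K ≥ 14/9 ≈ 1.5556.
With β = 7/10, the partial sums are K=1: 0.7000, K=2: 1.1900, K=3: 1.5330, K=4: 1.7731.
K = 4 is the first length at which the sum reaches 1.5556.

4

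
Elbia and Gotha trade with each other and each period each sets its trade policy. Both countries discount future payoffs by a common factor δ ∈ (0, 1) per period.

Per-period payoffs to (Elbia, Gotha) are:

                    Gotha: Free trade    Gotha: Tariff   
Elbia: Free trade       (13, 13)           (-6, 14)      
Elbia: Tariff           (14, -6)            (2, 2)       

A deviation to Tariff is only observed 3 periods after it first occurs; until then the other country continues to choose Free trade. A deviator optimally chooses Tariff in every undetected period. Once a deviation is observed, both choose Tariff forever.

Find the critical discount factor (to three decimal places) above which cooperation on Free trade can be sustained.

0.437

A deviator earns 14 for 3 periods, then 2 forever; cooperating earns 13 forever. Multiplying the IC by (1−δ):
13 ≥ 14(1−δ^3) + 2δ^3, so 12·δ^3 ≥ 1 and δ^3 ≥ 1/12.
δ ≥ (1/12)^(1/3) ≈ 0.437.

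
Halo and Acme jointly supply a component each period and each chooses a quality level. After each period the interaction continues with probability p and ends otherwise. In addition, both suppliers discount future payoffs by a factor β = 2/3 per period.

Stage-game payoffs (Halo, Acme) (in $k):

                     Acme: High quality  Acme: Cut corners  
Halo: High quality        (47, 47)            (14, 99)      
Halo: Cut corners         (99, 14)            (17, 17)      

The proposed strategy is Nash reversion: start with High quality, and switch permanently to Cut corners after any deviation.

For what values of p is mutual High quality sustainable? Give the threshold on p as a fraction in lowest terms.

Expected continuation weight on next period's payoff is β·p = 2/3·p, which plays the role of the discount factor.
Cooperation requires 2/3·p ≥ (99−47)/(99−17) = 26/41, hence p ≥ 39/41.

39/41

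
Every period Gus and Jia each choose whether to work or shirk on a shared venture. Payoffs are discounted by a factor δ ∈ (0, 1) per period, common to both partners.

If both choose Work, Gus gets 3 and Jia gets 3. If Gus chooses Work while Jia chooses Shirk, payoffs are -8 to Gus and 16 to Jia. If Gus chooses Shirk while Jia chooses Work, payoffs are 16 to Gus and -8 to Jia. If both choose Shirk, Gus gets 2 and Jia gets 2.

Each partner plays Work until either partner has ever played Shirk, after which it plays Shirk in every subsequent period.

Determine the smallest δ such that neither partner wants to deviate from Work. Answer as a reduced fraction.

13/14

3/(1−δ) ≥ 16 + 2δ/(1−δ)
3 ≥ 16 − 14δ
δ ≥ 13/14.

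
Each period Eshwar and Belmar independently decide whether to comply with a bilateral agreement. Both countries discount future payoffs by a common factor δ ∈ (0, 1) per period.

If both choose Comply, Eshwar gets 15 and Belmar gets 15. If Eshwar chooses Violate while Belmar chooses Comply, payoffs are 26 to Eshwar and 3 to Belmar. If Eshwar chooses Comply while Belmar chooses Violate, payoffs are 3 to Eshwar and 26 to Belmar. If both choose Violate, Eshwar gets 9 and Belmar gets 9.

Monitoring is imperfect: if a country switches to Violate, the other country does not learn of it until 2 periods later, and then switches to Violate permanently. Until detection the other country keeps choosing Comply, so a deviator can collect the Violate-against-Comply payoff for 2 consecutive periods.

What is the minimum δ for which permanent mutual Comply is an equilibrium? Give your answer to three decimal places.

0.804

Deviating for the 2 undetected periods gains 26−15 = 11 per period over cooperation, then loses 15−9 = 6 per period forever once punishment starts.
Gain: 11(1 + δ + … + δ^1); loss: 6·δ^2/(1−δ).
No profitable deviation ⇔ 11(1−δ^2) ≤ 6·δ^2, i.e. δ^2 ≥ 11/(11+6) = 11/17.
Hence δ ≥ (11/17)^(1/2) ≈ 0.804.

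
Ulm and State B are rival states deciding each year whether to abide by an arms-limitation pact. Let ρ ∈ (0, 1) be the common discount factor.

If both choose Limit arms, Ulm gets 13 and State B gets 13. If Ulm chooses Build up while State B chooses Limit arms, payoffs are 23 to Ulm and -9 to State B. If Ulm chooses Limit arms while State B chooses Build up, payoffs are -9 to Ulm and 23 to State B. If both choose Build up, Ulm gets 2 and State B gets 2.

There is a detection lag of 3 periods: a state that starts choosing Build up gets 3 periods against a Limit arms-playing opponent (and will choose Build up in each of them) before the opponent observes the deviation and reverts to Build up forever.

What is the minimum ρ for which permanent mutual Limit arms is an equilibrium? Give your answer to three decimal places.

The best deviation is to choose Build up for all 3 undetected periods, earning 23 each, then 2 forever once detected.
Deviation value: 23(1−ρ^3)/(1−ρ) + 2ρ^3/(1−ρ); cooperation value: 13/(1−ρ).
IC: 13 ≥ 23(1−ρ^3) + 2ρ^3 = 23 − 21ρ^3.
So ρ^3 ≥ 10/21, giving ρ ≥ (10/21)^(1/3) ≈ 0.781.

0.781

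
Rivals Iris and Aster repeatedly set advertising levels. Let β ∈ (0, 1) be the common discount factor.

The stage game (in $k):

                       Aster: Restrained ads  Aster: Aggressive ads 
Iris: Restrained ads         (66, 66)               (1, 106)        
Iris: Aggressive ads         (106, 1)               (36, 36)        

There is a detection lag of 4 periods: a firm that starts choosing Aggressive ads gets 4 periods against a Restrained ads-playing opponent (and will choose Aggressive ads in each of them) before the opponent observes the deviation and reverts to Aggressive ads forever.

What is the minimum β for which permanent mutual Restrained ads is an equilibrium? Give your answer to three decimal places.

0.869

The best deviation is to choose Aggressive ads for all 4 undetected periods, earning 106 each, then 36 forever once detected.
Deviation value: 106(1−β^4)/(1−β) + 36β^4/(1−β); cooperation value: 66/(1−β).
IC: 66 ≥ 106(1−β^4) + 36β^4 = 106 − 70β^4.
So β^4 ≥ 40/70 = 4/7, giving β ≥ (4/7)^(1/4) ≈ 0.869.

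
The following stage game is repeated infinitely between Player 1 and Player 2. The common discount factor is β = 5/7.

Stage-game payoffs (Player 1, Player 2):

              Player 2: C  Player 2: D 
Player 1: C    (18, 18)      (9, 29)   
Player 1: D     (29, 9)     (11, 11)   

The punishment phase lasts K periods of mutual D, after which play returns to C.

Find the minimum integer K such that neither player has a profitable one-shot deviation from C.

Need Σ_{k=1}^{K} β^k ≥ (29−18)/(18−11) = 1.5714 at β = 5/7.
At K = 2 the sum is 1.2245 < 1.5714; at K = 3 it is 1.5889 ≥ 1.5714.
So the minimum punishment length is K = 3.

3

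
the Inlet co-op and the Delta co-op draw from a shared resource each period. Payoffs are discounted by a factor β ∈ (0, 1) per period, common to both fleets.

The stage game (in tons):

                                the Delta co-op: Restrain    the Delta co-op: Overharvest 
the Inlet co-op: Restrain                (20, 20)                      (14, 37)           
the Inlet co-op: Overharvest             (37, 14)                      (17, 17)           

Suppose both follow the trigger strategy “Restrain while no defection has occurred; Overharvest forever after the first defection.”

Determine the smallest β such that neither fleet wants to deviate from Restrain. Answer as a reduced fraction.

One-period gain from deviating is 37 − 20 = 17. The loss is 20 − 17 = 3 in every subsequent period, with present value 3·β/(1−β).
Deviation is unprofitable when 3·β/(1−β) ≥ 17, i.e. β/(1−β) ≥ 17/3.
Equivalently β ≥ 17/(17+3) = 17/20.

17/20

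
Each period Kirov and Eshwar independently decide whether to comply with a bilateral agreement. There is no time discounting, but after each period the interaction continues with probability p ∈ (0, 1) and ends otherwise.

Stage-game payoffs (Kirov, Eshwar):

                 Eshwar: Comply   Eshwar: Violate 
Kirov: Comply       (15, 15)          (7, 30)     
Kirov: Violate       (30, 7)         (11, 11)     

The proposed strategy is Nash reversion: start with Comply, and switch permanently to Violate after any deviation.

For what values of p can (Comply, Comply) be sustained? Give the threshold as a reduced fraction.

15/19

Expected cooperation value is 15 + p·15 + p²·15 + … = 15/(1−p); deviation gives 30 + p·11/(1−p).
15 ≥ 30(1−p) + 11p ⇒ 19p ≥ 15 ⇒ p ≥ 15/19.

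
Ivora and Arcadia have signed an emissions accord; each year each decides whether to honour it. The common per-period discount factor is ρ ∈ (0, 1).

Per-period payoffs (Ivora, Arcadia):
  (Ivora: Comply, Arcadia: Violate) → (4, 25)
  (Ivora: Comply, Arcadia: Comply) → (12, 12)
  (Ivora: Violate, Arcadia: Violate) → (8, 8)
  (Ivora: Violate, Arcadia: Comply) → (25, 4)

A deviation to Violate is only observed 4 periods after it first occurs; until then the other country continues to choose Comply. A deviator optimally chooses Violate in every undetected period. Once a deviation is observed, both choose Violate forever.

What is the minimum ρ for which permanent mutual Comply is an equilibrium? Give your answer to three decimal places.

A deviator earns 25 for 4 periods, then 8 forever; cooperating earns 12 forever. Multiplying the IC by (1−ρ):
12 ≥ 25(1−ρ^4) + 8ρ^4, so 17·ρ^4 ≥ 13 and ρ^4 ≥ 13/17.
ρ ≥ (13/17)^(1/4) ≈ 0.935.

0.935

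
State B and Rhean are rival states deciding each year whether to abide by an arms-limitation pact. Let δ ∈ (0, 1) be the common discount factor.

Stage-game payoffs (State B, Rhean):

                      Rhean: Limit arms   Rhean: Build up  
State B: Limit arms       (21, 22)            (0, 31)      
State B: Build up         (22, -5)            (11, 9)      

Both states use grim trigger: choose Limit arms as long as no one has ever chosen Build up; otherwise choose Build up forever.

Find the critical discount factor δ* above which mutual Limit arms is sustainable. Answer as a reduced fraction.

9/22

State B's threshold: (22−21)/(22−11) = 1/11.
Rhean's threshold: (31−22)/(31−9) = 9/22.
1/11 < 9/22, so Rhean binds and δ* = 9/22.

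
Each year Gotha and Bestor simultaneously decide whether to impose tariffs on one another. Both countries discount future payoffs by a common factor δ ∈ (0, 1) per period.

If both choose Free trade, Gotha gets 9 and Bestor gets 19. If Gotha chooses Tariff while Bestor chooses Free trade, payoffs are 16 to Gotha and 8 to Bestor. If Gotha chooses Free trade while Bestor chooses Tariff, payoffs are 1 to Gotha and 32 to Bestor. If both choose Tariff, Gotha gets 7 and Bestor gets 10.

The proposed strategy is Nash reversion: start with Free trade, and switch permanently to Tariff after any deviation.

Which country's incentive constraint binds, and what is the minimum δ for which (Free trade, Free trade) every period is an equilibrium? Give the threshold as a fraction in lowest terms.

Gotha; δ ≥ 7/9

Gotha's threshold: (16−9)/(16−7) = 7/9.
Bestor's threshold: (32−19)/(32−10) = 13/22.
7/9 > 13/22, so Gotha binds and δ* = 7/9.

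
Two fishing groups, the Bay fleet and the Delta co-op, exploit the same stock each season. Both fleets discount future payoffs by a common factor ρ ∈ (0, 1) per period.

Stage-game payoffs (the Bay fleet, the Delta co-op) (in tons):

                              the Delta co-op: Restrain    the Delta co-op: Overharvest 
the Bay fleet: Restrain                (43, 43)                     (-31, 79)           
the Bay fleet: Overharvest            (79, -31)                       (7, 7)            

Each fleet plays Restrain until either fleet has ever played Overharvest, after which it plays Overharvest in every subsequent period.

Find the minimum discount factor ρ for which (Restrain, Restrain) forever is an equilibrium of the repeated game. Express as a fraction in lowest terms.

1/2

One-period gain from deviating is 79 − 43 = 36. The loss is 43 − 7 = 36 in every subsequent period, with present value 36·ρ/(1−ρ).
Deviation is unprofitable when 36·ρ/(1−ρ) ≥ 36, i.e. ρ/(1−ρ) ≥ 1.
Equivalently ρ ≥ 36/(36+36) = 1/2.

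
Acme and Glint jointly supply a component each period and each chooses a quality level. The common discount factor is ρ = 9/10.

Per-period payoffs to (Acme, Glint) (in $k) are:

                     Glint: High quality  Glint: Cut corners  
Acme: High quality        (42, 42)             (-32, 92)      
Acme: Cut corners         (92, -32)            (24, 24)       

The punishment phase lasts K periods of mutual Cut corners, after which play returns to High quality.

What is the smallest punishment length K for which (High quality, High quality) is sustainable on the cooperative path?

4

No profitable deviation requires (42−24)(ρ+…+ρ^K) ≥ 92−42, i.e. ρ+…+ρ^K ≥ 25/9 ≈ 2.7778.
With ρ = 9/10, the partial sums are K=1: 0.9000, K=2: 1.7100, K=3: 2.4390, K=4: 3.0951.
K = 4 is the first length at which the sum reaches 2.7778.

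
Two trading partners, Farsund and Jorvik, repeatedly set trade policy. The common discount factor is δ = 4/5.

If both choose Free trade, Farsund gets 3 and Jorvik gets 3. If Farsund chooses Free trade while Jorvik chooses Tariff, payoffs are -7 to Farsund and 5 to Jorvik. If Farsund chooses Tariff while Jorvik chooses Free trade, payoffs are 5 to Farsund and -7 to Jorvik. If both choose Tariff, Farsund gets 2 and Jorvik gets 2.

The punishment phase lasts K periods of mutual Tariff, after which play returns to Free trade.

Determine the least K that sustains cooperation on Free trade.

4

Need Σ_{k=1}^{K} δ^k ≥ (5−3)/(3−2) = 2.0000 at δ = 4/5.
At K = 3 the sum is 1.9520 < 2.0000; at K = 4 it is 2.3616 ≥ 2.0000.
So the minimum punishment length is K = 4.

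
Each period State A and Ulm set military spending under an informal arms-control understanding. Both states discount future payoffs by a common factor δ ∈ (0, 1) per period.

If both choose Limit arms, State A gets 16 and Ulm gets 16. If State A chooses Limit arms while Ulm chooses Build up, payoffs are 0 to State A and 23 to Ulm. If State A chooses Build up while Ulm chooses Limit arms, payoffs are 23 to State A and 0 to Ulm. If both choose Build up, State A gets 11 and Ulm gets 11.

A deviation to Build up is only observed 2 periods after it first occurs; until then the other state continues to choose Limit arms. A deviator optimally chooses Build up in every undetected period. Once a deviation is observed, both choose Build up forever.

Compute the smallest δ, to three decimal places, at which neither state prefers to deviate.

0.764

Deviating for the 2 undetected periods gains 23−16 = 7 per period over cooperation, then loses 16−11 = 5 per period forever once punishment starts.
Gain: 7(1 + δ + … + δ^1); loss: 5·δ^2/(1−δ).
No profitable deviation ⇔ 7(1−δ^2) ≤ 5·δ^2, i.e. δ^2 ≥ 7/(7+5) = 7/12.
Hence δ ≥ (7/12)^(1/2) ≈ 0.764.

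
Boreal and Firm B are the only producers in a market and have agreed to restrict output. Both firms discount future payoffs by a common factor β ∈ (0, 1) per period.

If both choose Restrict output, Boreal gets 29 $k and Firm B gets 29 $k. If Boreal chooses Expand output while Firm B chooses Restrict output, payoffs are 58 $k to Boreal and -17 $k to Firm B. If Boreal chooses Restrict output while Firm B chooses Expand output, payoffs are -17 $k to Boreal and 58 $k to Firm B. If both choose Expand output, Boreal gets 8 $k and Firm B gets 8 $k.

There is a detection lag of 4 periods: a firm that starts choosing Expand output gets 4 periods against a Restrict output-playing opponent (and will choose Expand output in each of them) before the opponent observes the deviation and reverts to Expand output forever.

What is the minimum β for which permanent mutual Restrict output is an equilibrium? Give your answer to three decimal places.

Deviating for the 4 undetected periods gains 58−29 = 29 per period over cooperation, then loses 29−8 = 21 per period forever once punishment starts.
Gain: 29(1 + β + … + β^3); loss: 21·β^4/(1−β).
No profitable deviation ⇔ 29(1−β^4) ≤ 21·β^4, i.e. β^4 ≥ 29/(29+21) = 29/50.
Hence β ≥ (29/50)^(1/4) ≈ 0.873.

0.873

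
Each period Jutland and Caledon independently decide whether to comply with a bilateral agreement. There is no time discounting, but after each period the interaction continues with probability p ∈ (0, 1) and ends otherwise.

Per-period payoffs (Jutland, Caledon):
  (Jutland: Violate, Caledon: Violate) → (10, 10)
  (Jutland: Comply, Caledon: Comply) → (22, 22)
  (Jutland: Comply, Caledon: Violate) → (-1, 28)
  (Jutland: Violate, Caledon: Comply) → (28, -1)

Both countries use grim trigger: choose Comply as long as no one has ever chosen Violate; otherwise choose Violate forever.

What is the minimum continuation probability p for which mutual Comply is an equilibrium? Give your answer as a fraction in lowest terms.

Expected cooperation value is 22 + p·22 + p²·22 + … = 22/(1−p); deviation gives 28 + p·10/(1−p).
22 ≥ 28(1−p) + 10p ⇒ 18p ≥ 6 ⇒ p ≥ 6/18 = 1/3.

1/3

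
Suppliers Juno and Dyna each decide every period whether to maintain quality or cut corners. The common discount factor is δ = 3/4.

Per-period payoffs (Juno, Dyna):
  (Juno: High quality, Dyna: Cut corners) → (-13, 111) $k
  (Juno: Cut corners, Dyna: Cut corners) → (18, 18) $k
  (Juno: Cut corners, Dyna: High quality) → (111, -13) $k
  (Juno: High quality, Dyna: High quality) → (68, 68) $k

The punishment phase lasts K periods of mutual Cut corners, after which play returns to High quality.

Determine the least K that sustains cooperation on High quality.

2

Need Σ_{k=1}^{K} δ^k ≥ (111−68)/(68−18) = 0.8600 at δ = 3/4.
At K = 1 the sum is 0.7500 < 0.8600; at K = 2 it is 1.3125 ≥ 0.8600.
So the minimum punishment length is K = 2.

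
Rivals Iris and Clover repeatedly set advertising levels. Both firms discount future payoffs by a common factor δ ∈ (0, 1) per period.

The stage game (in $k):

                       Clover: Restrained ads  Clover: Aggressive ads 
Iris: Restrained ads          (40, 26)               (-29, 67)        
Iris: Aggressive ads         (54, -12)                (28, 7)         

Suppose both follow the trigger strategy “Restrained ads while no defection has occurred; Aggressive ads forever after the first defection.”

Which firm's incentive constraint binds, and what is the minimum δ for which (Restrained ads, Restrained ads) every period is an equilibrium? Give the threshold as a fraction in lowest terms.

Iris's threshold: (54−40)/(54−28) = 7/13.
Clover's threshold: (67−26)/(67−7) = 41/60.
7/13 < 41/60, so Clover binds and δ* = 41/60.

Clover; δ ≥ 41/60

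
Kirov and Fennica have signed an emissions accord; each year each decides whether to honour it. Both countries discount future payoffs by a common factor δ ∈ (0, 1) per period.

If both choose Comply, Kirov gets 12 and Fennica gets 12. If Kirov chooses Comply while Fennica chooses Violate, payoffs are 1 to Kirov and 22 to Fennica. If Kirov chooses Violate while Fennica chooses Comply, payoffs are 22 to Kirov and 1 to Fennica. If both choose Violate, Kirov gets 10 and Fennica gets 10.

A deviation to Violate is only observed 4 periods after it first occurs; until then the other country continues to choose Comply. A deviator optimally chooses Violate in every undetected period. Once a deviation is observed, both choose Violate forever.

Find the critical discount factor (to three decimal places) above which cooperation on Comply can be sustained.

0.955

A deviator earns 22 for 4 periods, then 10 forever; cooperating earns 12 forever. Multiplying the IC by (1−δ):
12 ≥ 22(1−δ^4) + 10δ^4, so 12·δ^4 ≥ 10 and δ^4 ≥ 5/6.
δ ≥ (5/6)^(1/4) ≈ 0.955.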